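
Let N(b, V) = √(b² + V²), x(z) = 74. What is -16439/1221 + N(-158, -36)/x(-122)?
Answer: -16439/1221 + √6565/37 ≈ -11.274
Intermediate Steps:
N(b, V) = √(V² + b²)
-16439/1221 + N(-158, -36)/x(-122) = -16439/1221 + √((-36)² + (-158)²)/74 = -16439*1/1221 + √(1296 + 24964)*(1/74) = -16439/1221 + √26260*(1/74) = -16439/1221 + (2*√6565)*(1/74) = -16439/1221 + √6565/37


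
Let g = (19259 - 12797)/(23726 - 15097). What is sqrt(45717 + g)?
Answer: sqrt(3404127168195)/8629 ≈ 213.82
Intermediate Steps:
g = 6462/8629 ≈ 0.74887
sqrt(45717 + g) = sqrt(45717 + 6462/8629) = sqrt(394498455/8629) = sqrt(3404127168195)/8629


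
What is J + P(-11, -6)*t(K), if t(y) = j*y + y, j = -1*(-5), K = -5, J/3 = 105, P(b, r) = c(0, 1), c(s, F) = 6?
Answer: 135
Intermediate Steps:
P(b, r) = 6
J = 315 (J = 3*105 = 315)
j = 5
t(y) = 6*y (t(y) = 5*y + y = 6*y)
J + P(-11, -6)*t(K) = 315 + 6*(6*(-5)) = 315 + 6*(-30) = 315 - 180 = 135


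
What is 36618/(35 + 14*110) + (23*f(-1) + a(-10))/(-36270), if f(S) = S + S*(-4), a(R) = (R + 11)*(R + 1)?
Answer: 1639556/70525 ≈ 23.248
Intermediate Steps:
a(R) = (1 + R)*(11 + R) (a(R) = (11 + R)*(1 + R) = (1 + R)*(11 + R))
f(S) = -3*S (f(S) = S - 4*S = -3*S)
36618/(35 + 14*110) + (23*f(-1) + a(-10))/(-36270) = 36618/(35 + 14*110) + (23*(-3*(-1)) + (11 + (-10)² + 12*(-10)))/(-36270) = 36618/(35 + 1540) + (23*3 + (11 + 100 - 120))*(-1/36270) = 36618/1575 + (69 - 9)*(-1/36270) = 36618*(1/1575) + 60*(-1/36270) = 12206/525 - 2/1209 = 1639556/70525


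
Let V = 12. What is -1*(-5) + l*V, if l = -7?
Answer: -79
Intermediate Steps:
-1*(-5) + l*V = -1*(-5) - 7*12 = 5 - 84 = -79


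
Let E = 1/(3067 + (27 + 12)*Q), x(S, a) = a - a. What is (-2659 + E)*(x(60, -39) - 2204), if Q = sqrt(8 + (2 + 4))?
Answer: 55001327885352/9385195 + 85956*sqrt(14)/9385195 ≈ 5.8604e+6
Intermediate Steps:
Q = sqrt(14) (Q = sqrt(8 + 6) = sqrt(14) ≈ 3.7417)
x(S, a) = 0
E = 1/(3067 + 39*sqrt(14)) (E = 1/(3067 + (27 + 12)*sqrt(14)) = 1/(3067 + 39*sqrt(14)) ≈ 0.00031124)
(-2659 + E)*(x(60, -39) - 2204) = (-2659 + (3067/9385195 - 39*sqrt(14)/9385195))*(0 - 2204) = (-24955230438/9385195 - 39*sqrt(14)/9385195)*(-2204) = 55001327885352/9385195 + 85956*sqrt(14)/9385195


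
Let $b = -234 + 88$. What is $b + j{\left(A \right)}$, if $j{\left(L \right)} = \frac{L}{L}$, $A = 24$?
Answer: $-145$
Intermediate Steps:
$j{\left(L \right)} = 1$
$b = -146$
$b + j{\left(A \right)} = -146 + 1 = -145$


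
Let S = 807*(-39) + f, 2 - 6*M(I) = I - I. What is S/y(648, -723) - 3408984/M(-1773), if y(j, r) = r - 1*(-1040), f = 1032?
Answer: -3241974225/317 ≈ -1.0227e+7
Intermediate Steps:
M(I) = ⅓ (M(I) = ⅓ - (I - I)/6 = ⅓ - ⅙*0 = ⅓ + 0 = ⅓)
y(j, r) = 1040 + r (y(j, r) = r + 1040 = 1040 + r)
S = -30441 (S = 807*(-39) + 1032 = -31473 + 1032 = -30441)
S/y(648, -723) - 3408984/M(-1773) = -30441/(1040 - 723) - 3408984/⅓ = -30441/317 - 3408984*3 = -30441*1/317 - 10226952 = -30441/317 - 10226952 = -3241974225/317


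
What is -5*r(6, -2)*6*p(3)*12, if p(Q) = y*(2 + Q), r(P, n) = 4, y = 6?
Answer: -43200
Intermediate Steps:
p(Q) = 12 + 6*Q (p(Q) = 6*(2 + Q) = 12 + 6*Q)
-5*r(6, -2)*6*p(3)*12 = -5*4*6*(12 + 6*3)*12 = -120*(12 + 18)*12 = -120*30*12 = -5*720*12 = -3600*12 = -43200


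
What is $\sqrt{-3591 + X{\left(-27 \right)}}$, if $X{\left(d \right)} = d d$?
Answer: $3 i \sqrt{318} \approx 53.498 i$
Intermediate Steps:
$X{\left(d \right)} = d^{2}$
$\sqrt{-3591 + X{\left(-27 \right)}} = \sqrt{-3591 + \left(-27\right)^{2}} = \sqrt{-3591 + 729} = \sqrt{-2862} = 3 i \sqrt{318}$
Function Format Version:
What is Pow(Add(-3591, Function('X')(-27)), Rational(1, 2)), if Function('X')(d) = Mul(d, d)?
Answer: Mul(3, I, Pow(318, Rational(1, 2))) ≈ Mul(53.498, I)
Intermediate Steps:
Function('X')(d) = Pow(d, 2)
Pow(Add(-3591, Function('X')(-27)), Rational(1, 2)) = Pow(Add(-3591, Pow(-27, 2)), Rational(1, 2)) = Pow(Add(-3591, 729), Rational(1, 2)) = Pow(-2862, Rational(1, 2)) = Mul(3, I, Pow(318, Rational(1, 2)))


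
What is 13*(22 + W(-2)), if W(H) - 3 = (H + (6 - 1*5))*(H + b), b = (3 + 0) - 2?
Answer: 338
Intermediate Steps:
b = 1 (b = 3 - 2 = 1)
W(H) = 3 + (1 + H)**2 (W(H) = 3 + (H + (6 - 1*5))*(H + 1) = 3 + (H + (6 - 5))*(1 + H) = 3 + (H + 1)*(1 + H) = 3 + (1 + H)*(1 + H) = 3 + (1 + H)**2)
13*(22 + W(-2)) = 13*(22 + (4 + (-2)**2 + 2*(-2))) = 13*(22 + (4 + 4 - 4)) = 13*(22 + 4) = 13*26 = 338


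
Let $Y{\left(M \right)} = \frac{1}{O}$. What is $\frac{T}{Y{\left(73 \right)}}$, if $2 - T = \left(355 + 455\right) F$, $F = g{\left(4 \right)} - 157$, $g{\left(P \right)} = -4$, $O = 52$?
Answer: $6781424$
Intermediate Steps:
$Y{\left(M \right)} = \frac{1}{52}$
$F = -161$ ($F = -4 - 157 = -161$)
$T = 130412$ ($T = 2 - \left(355 + 455\right) \left(-161\right) = 2 - 810 \left(-161\right) = 2 - -130410 = 2 + 130410 = 130412$)
$\frac{T}{Y{\left(73 \right)}} = 130412 \frac{1}{\frac{1}{52}} = 130412 \cdot 52 = 6781424$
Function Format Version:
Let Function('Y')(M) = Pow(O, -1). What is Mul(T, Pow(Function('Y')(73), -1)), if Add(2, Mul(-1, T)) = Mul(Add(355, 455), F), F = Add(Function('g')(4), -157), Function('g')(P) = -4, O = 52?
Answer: 6781424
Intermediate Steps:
Function('Y')(M) = Rational(1, 52) (Function('Y')(M) = Pow(52, -1) = Rational(1, 52))
F = -161 (F = Add(-4, -157) = -161)
T = 130412 (T = Add(2, Mul(-1, Mul(Add(355, 455), -161))) = Add(2, Mul(-1, Mul(810, -161))) = Add(2, Mul(-1, -130410)) = Add(2, 130410) = 130412)
Mul(T, Pow(Function('Y')(73), -1)) = Mul(130412, Pow(Rational(1, 52), -1)) = Mul(130412, 52) = 6781424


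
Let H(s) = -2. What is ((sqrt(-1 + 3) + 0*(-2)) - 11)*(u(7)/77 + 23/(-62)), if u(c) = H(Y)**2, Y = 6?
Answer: 1523/434 - 1523*sqrt(2)/4774 ≈ 3.0581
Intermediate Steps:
u(c) = 4 (u(c) = (-2)**2 = 4)
((sqrt(-1 + 3) + 0*(-2)) - 11)*(u(7)/77 + 23/(-62)) = ((sqrt(-1 + 3) + 0*(-2)) - 11)*(4/77 + 23/(-62)) = ((sqrt(2) + 0) - 11)*(4*(1/77) + 23*(-1/62)) = (sqrt(2) - 11)*(4/77 - 23/62) = (-11 + sqrt(2))*(-1523/4774) = 1523/434 - 1523*sqrt(2)/4774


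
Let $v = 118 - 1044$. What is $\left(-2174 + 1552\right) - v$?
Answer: $304$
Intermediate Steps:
$v = -926$ ($v = 118 - 1044 = -926$)
$\left(-2174 + 1552\right) - v = \left(-2174 + 1552\right) - -926 = -622 + 926 = 304$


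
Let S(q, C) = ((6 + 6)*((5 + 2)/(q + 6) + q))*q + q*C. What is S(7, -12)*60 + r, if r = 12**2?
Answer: 430272/13 ≈ 33098.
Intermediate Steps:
r = 144
S(q, C) = C*q + q*(12*q + 84/(6 + q)) (S(q, C) = (12*(7/(6 + q) + q))*q + C*q = (12*(q + 7/(6 + q)))*q + C*q = (12*q + 84/(6 + q))*q + C*q = q*(12*q + 84/(6 + q)) + C*q = C*q + q*(12*q + 84/(6 + q)))
S(7, -12)*60 + r = (7*(84 + 6*(-12) + 12*7**2 + 72*7 - 12*7)/(6 + 7))*60 + 144 = (7*(84 - 72 + 12*49 + 504 - 84)/13)*60 + 144 = (7*(1/13)*(84 - 72 + 588 + 504 - 84))*60 + 144 = (7*(1/13)*1020)*60 + 144 = (7140/13)*60 + 144 = 428400/13 + 144 = 430272/13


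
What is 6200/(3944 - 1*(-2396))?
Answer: 310/317 ≈ 0.97792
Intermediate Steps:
6200/(3944 - 1*(-2396)) = 6200/(3944 + 2396) = 6200/6340 = 6200*(1/6340) = 310/317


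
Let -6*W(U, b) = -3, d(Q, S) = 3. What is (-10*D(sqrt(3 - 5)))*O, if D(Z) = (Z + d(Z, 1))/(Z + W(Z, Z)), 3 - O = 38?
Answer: 700*(sqrt(2) - 3*I)/(-I + 2*sqrt(2)) ≈ 544.44 - 549.97*I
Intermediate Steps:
O = -35 (O = 3 - 1*38 = 3 - 38 = -35)
W(U, b) = 1/2 (W(U, b) = -1/6*(-3) = 1/2)
D(Z) = (3 + Z)/(1/2 + Z) (D(Z) = (Z + 3)/(Z + 1/2) = (3 + Z)/(1/2 + Z))
(-10*D(sqrt(3 - 5)))*O = -20*(3 + sqrt(3 - 5))/(1 + 2*sqrt(3 - 5))*(-35) = -20*(3 + sqrt(-2))/(1 + 2*sqrt(-2))*(-35) = -20*(3 + I*sqrt(2))/(1 + 2*(I*sqrt(2)))*(-35) = -20*(3 + I*sqrt(2))/(1 + 2*I*sqrt(2))*(-35) = 700*(3 + I*sqrt(2))/(1 + 2*I*sqrt(2))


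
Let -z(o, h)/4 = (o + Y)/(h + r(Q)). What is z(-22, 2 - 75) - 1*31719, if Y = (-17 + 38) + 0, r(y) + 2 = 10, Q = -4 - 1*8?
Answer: -2061739/65 ≈ -31719.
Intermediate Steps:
Q = -12 (Q = -4 - 8 = -12)
r(y) = 8 (r(y) = -2 + 10 = 8)
Y = 21 (Y = 21 + 0 = 21)
z(o, h) = -4*(21 + o)/(8 + h) (z(o, h) = -4*(o + 21)/(h + 8) = -4*(21 + o)/(8 + h))
z(-22, 2 - 75) - 1*31719 = 4*(-21 - 1*(-22))/(8 + (2 - 75)) - 1*31719 = 4*(-21 + 22)/(8 - 73) - 31719 = 4*1/(-65) - 31719 = 4*(-1/65)*1 - 31719 = -4/65 - 31719 = -2061739/65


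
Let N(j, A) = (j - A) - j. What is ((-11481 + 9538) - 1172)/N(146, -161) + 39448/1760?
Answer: 15513/5060 ≈ 3.0658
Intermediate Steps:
N(j, A) = -A
((-11481 + 9538) - 1172)/N(146, -161) + 39448/1760 = ((-11481 + 9538) - 1172)/((-1*(-161))) + 39448/1760 = (-1943 - 1172)/161 + 39448*(1/1760) = -3115*1/161 + 4931/220 = -445/23 + 4931/220 = 15513/5060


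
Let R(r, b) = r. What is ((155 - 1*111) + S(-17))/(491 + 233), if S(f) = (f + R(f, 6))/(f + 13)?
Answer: 105/1448 ≈ 0.072514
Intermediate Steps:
S(f) = 2*f/(13 + f) (S(f) = (f + f)/(f + 13) = (2*f)/(13 + f) = 2*f/(13 + f))
((155 - 1*111) + S(-17))/(491 + 233) = ((155 - 1*111) + 2*(-17)/(13 - 17))/(491 + 233) = ((155 - 111) + 2*(-17)/(-4))/724 = (44 + 2*(-17)*(-¼))*(1/724) = (44 + 17/2)*(1/724) = (105/2)*(1/724) = 105/1448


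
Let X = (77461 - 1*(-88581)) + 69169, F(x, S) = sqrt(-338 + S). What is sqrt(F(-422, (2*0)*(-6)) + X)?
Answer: sqrt(235211 + 13*I*sqrt(2)) ≈ 484.99 + 0.019*I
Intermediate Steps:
X = 235211 (X = (77461 + 88581) + 69169 = 166042 + 69169 = 235211)
sqrt(F(-422, (2*0)*(-6)) + X) = sqrt(sqrt(-338 + (2*0)*(-6)) + 235211) = sqrt(sqrt(-338 + 0*(-6)) + 235211) = sqrt(sqrt(-338 + 0) + 235211) = sqrt(sqrt(-338) + 235211) = sqrt(13*I*sqrt(2) + 235211) = sqrt(235211 + 13*I*sqrt(2))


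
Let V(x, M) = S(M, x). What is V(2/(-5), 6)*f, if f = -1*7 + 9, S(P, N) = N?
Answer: -⅘ ≈ -0.80000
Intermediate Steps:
f = 2 (f = -7 + 9 = 2)
V(x, M) = x
V(2/(-5), 6)*f = (2/(-5))*2 = (2*(-⅕))*2 = -⅖*2 = -⅘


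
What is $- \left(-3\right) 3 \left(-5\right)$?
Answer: $-45$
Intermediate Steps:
$- \left(-3\right) 3 \left(-5\right) = - \left(-3\right) \left(-15\right) = \left(-1\right) 45 = -45$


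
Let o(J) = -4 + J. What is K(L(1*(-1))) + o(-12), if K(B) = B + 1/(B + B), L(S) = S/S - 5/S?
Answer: -119/12 ≈ -9.9167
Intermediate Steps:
L(S) = 1 - 5/S
K(B) = B + 1/(2*B)
K(L(1*(-1))) + o(-12) = ((-5 + 1*(-1))/((1*(-1))) + 1/(2*(((-5 + 1*(-1))/((1*(-1))))))) + (-4 - 12) = ((-5 - 1)/(-1) + 1/(2*(((-5 - 1)/(-1))))) - 16 = (-1*(-6) + 1/(2*((-1*(-6))))) - 16 = (6 + (½)/6) - 16 = (6 + (½)*(⅙)) - 16 = (6 + 1/12) - 16 = 73/12 - 16 = -119/12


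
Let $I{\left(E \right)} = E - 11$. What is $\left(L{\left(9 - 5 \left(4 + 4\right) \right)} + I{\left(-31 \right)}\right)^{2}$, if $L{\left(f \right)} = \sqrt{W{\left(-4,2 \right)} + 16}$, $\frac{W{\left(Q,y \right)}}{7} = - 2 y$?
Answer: $1752 - 168 i \sqrt{3} \approx 1752.0 - 290.98 i$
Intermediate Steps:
$W{\left(Q,y \right)} = - 14 y$ ($W{\left(Q,y \right)} = 7 \left(- 2 y\right) = - 14 y$)
$I{\left(E \right)} = -11 + E$
$L{\left(f \right)} = 2 i \sqrt{3}$ ($L{\left(f \right)} = \sqrt{\left(-14\right) 2 + 16} = \sqrt{-28 + 16} = \sqrt{-12} = 2 i \sqrt{3}$)
$\left(L{\left(9 - 5 \left(4 + 4\right) \right)} + I{\left(-31 \right)}\right)^{2} = \left(2 i \sqrt{3} - 42\right)^{2} = \left(-42 + 2 i \sqrt{3}\right)^{2}$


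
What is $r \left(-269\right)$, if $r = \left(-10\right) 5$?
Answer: $13450$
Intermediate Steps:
$r = -50$
$r \left(-269\right) = \left(-50\right) \left(-269\right) = 13450$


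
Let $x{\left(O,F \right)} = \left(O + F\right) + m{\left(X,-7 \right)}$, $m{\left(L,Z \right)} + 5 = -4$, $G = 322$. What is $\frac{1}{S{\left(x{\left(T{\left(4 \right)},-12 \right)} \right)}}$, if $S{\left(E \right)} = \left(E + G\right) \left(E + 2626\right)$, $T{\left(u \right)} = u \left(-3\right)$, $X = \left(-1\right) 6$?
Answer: $\frac{1}{749377} \approx 1.3344 \cdot 10^{-6}$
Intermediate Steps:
$X = -6$
$T{\left(u \right)} = - 3 u$
$m{\left(L,Z \right)} = -9$ ($m{\left(L,Z \right)} = -5 - 4 = -9$)
$x{\left(O,F \right)} = -9 + F + O$ ($x{\left(O,F \right)} = \left(O + F\right) - 9 = \left(F + O\right) - 9 = -9 + F + O$)
$S{\left(E \right)} = \left(322 + E\right) \left(2626 + E\right)$ ($S{\left(E \right)} = \left(E + 322\right) \left(E + 2626\right) = \left(322 + E\right) \left(2626 + E\right)$)
$\frac{1}{S{\left(x{\left(T{\left(4 \right)},-12 \right)} \right)}} = \frac{1}{845572 + \left(-9 - 12 - 12\right)^{2} + 2948 \left(-9 - 12 - 12\right)} = \frac{1}{845572 + \left(-33\right)^{2} + 2948 \left(-33\right)} = \frac{1}{845572 + 1089 - 97284} = \frac{1}{749377}$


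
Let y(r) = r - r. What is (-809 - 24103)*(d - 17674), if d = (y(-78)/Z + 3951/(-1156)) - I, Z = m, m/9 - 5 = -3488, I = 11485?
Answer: 209956810140/289 ≈ 7.2649e+8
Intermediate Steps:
m = -31347 (m = 45 + 9*(-3488) = 45 - 31392 = -31347)
Z = -31347
y(r) = 0
d = -13280611/1156 (d = (0/(-31347) + 3951/(-1156)) - 1*11485 = (0*(-1/31347) + 3951*(-1/1156)) - 11485 = (0 - 3951/1156) - 11485 = -3951/1156 - 11485 = -13280611/1156 ≈ -11488.)
(-809 - 24103)*(d - 17674) = (-809 - 24103)*(-13280611/1156 - 17674) = -24912*(-33711755/1156) = 209956810140/289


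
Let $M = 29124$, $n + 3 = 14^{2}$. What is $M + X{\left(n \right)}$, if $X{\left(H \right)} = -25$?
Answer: $29099$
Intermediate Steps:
$n = 193$ ($n = -3 + 14^{2} = -3 + 196 = 193$)
$M + X{\left(n \right)} = 29124 - 25 = 29099$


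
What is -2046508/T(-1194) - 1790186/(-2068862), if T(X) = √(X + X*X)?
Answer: 895093/1034431 - 1023254*√1424442/712221 ≈ -1713.8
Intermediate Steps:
T(X) = √(X + X²)
-2046508/T(-1194) - 1790186/(-2068862) = -2046508*√1424442/1424442 - 1790186/(-2068862) = -2046508*√1424442/1424442 - 1790186*(-1/2068862) = -2046508*√1424442/1424442 + 895093/1034431 = -1023254*√1424442/712221 + 895093/1034431 = 895093/1034431 - 1023254*√1424442/712221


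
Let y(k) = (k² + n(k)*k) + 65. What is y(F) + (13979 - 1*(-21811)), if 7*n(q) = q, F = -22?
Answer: 254857/7 ≈ 36408.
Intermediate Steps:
n(q) = q/7
y(k) = 65 + 8*k²/7 (y(k) = (k² + (k/7)*k) + 65 = (k² + k²/7) + 65 = 8*k²/7 + 65 = 65 + 8*k²/7)
y(F) + (13979 - 1*(-21811)) = (65 + (8/7)*(-22)²) + (13979 - 1*(-21811)) = (65 + (8/7)*484) + (13979 + 21811) = (65 + 3872/7) + 35790 = 4327/7 + 35790 = 254857/7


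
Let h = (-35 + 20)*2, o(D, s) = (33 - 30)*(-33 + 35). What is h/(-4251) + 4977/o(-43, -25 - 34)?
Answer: 2350823/2834 ≈ 829.51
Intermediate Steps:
o(D, s) = 6 (o(D, s) = 3*2 = 6)
h = -30 (h = -15*2 = -30)
h/(-4251) + 4977/o(-43, -25 - 34) = -30/(-4251) + 4977/6 = -30*(-1/4251) + 4977*(⅙) = 10/1417 + 1659/2 = 2350823/2834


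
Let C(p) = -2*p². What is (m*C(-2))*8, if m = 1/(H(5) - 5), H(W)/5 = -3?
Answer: 16/5 ≈ 3.2000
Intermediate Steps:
H(W) = -15 (H(W) = 5*(-3) = -15)
m = -1/20 (m = 1/(-15 - 5) = 1/(-20) = -1/20 ≈ -0.050000)
(m*C(-2))*8 = -(-1)*(-2)²/10*8 = -(-1)*4/10*8 = -1/20*(-8)*8 = (⅖)*8 = 16/5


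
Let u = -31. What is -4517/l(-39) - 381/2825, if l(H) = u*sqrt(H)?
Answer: -381/2825 - 4517*I*sqrt(39)/1209 ≈ -0.13487 - 23.332*I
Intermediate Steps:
l(H) = -31*sqrt(H)
-4517/l(-39) - 381/2825 = -4517*I*sqrt(39)/1209 - 381/2825 = -381/2825 - 4517*I*sqrt(39)/1209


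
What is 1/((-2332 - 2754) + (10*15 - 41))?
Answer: -1/4977 ≈ -0.00020092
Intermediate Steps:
1/((-2332 - 2754) + (10*15 - 41)) = 1/(-5086 + (150 - 41)) = 1/(-5086 + 109) = 1/(-4977) = -1/4977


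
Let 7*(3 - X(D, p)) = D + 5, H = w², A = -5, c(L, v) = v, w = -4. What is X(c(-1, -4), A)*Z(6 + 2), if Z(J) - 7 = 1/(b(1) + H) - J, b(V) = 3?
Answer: -360/133 ≈ -2.7068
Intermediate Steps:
H = 16 (H = (-4)² = 16)
X(D, p) = 16/7 - D/7 (X(D, p) = 3 - (D + 5)/7 = 3 - (5 + D)/7 = 3 + (-5/7 - D/7) = 16/7 - D/7)
Z(J) = 134/19 - J (Z(J) = 7 + (1/(3 + 16) - J) = 7 + (1/19 - J) = 134/19 - J)
X(c(-1, -4), A)*Z(6 + 2) = (16/7 - ⅐*(-4))*(134/19 - (6 + 2)) = (16/7 + 4/7)*(134/19 - 1*8) = 20*(134/19 - 8)/7 = (20/7)*(-18/19) = -360/133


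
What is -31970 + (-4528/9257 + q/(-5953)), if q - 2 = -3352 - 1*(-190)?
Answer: -1761765967434/55106921 ≈ -31970.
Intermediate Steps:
q = -3160 (q = 2 + (-3352 - 1*(-190)) = 2 + (-3352 + 190) = 2 - 3162 = -3160)
-31970 + (-4528/9257 + q/(-5953)) = -31970 + (-4528/9257 - 3160/(-5953)) = -31970 + (-4528*1/9257 - 3160*(-1/5953)) = -31970 + (-4528/9257 + 3160/5953) = -31970 + 2296936/55106921 = -1761765967434/55106921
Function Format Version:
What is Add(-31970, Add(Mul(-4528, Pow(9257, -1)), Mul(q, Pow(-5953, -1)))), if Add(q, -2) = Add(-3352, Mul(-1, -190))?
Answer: Rational(-1761765967434, 55106921) ≈ -31970.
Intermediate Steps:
q = -3160 (q = Add(2, Add(-3352, Mul(-1, -190))) = Add(2, Add(-3352, 190)) = Add(2, -3162) = -3160)
Add(-31970, Add(Mul(-4528, Pow(9257, -1)), Mul(q, Pow(-5953, -1)))) = Add(-31970, Add(Mul(-4528, Pow(9257, -1)), Mul(-3160, Pow(-5953, -1)))) = Add(-31970, Add(Mul(-4528, Rational(1, 9257)), Mul(-3160, Rational(-1, 5953)))) = Add(-31970, Add(Rational(-4528, 9257), Rational(3160, 5953))) = Add(-31970, Rational(2296936, 55106921)) = Rational(-1761765967434, 55106921)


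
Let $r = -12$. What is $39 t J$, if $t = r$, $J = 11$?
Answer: $-5148$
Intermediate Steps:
$t = -12$
$39 t J = 39 \left(-12\right) 11 = \left(-468\right) 11 = -5148$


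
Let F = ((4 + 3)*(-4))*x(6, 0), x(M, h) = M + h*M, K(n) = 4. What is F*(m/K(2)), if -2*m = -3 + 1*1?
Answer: -42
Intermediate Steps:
m = 1 (m = -(-3 + 1*1)/2 = -(-3 + 1)/2 = -1/2*(-2) = 1)
x(M, h) = M + M*h
F = -168 (F = ((4 + 3)*(-4))*(6*(1 + 0)) = (7*(-4))*(6*1) = -28*6 = -168)
F*(m/K(2)) = -168/4 = -168*1/4 = -42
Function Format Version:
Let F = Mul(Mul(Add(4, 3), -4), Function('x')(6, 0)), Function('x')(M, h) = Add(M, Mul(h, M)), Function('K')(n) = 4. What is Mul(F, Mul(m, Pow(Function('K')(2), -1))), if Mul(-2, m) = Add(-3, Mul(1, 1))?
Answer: -42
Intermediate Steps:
m = 1 (m = Mul(Rational(-1, 2), Add(-3, Mul(1, 1))) = Mul(Rational(-1, 2), Add(-3, 1)) = Mul(Rational(-1, 2), -2) = 1)
Function('x')(M, h) = Add(M, Mul(M, h))
F = -168 (F = Mul(Mul(Add(4, 3), -4), Mul(6, Add(1, 0))) = Mul(Mul(7, -4), Mul(6, 1)) = Mul(-28, 6) = -168)
Mul(F, Mul(m, Pow(Function('K')(2), -1))) = Mul(-168, Mul(1, Pow(4, -1))) = Mul(-168, Mul(1, Rational(1, 4))) = Mul(-168, Rational(1, 4)) = -42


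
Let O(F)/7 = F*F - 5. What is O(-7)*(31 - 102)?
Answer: -21868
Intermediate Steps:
O(F) = -35 + 7*F² (O(F) = 7*(F*F - 5) = 7*(F² - 5) = 7*(-5 + F²) = -35 + 7*F²)
O(-7)*(31 - 102) = (-35 + 7*(-7)²)*(31 - 102) = (-35 + 7*49)*(-71) = (-35 + 343)*(-71) = 308*(-71) = -21868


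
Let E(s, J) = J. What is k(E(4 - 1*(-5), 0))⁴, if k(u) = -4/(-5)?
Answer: 256/625 ≈ 0.40960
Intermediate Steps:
k(u) = ⅘ (k(u) = -4*(-⅕) = ⅘)
k(E(4 - 1*(-5), 0))⁴ = (⅘)⁴ = 256/625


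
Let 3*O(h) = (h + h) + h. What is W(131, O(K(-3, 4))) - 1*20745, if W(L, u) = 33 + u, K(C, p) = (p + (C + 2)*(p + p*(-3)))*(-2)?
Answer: -20736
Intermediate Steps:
K(C, p) = -2*p + 4*p*(2 + C) (K(C, p) = (p + (2 + C)*(p - 3*p))*(-2) = (p + (2 + C)*(-2*p))*(-2) = (p - 2*p*(2 + C))*(-2) = -2*p + 4*p*(2 + C))
O(h) = h (O(h) = ((h + h) + h)/3 = (2*h + h)/3 = (3*h)/3 = h)
W(131, O(K(-3, 4))) - 1*20745 = (33 + 2*4*(3 + 2*(-3))) - 1*20745 = (33 + 2*4*(3 - 6)) - 20745 = (33 + 2*4*(-3)) - 20745 = (33 - 24) - 20745 = 9 - 20745 = -20736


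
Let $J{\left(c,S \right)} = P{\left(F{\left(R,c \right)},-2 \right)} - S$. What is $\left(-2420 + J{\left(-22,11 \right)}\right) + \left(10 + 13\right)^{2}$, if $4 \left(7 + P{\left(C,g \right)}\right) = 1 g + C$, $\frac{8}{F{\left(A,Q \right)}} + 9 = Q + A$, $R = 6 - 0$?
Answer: $- \frac{95479}{50} \approx -1909.6$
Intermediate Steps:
$R = 6$ ($R = 6 + 0 = 6$)
$F{\left(A,Q \right)} = \frac{8}{-9 + A + Q}$ ($F{\left(A,Q \right)} = \frac{8}{-9 + \left(Q + A\right)} = \frac{8}{-9 + \left(A + Q\right)} = \frac{8}{-9 + A + Q}$)
$P{\left(C,g \right)} = -7 + \frac{C}{4} + \frac{g}{4}$ ($P{\left(C,g \right)} = -7 + \frac{1 g + C}{4} = -7 + \frac{g + C}{4} = -7 + \frac{C + g}{4} = -7 + \left(\frac{C}{4} + \frac{g}{4}\right) = -7 + \frac{C}{4} + \frac{g}{4}$)
$J{\left(c,S \right)} = - \frac{15}{2} - S + \frac{2}{-3 + c}$ ($J{\left(c,S \right)} = \left(-7 + \frac{8 \frac{1}{-9 + 6 + c}}{4} + \frac{1}{4} \left(-2\right)\right) - S = \left(-7 + \frac{8 \frac{1}{-3 + c}}{4} - \frac{1}{2}\right) - S = \left(-7 + \frac{2}{-3 + c} - \frac{1}{2}\right) - S = \left(- \frac{15}{2} + \frac{2}{-3 + c}\right) - S = - \frac{15}{2} - S + \frac{2}{-3 + c}$)
$\left(-2420 + J{\left(-22,11 \right)}\right) + \left(10 + 13\right)^{2} = \left(-2420 + \frac{4 - \left(-3 - 22\right) \left(15 + 2 \cdot 11\right)}{2 \left(-3 - 22\right)}\right) + \left(10 + 13\right)^{2} = \left(-2420 + \frac{4 - - 25 \left(15 + 22\right)}{2 \left(-25\right)}\right) + 23^{2} = \left(-2420 + \frac{1}{2} \left(- \frac{1}{25}\right) \left(4 - \left(-25\right) 37\right)\right) + 529 = \left(-2420 + \frac{1}{2} \left(- \frac{1}{25}\right) \left(4 + 925\right)\right) + 529 = \left(-2420 + \frac{1}{2} \left(- \frac{1}{25}\right) 929\right) + 529 = \left(-2420 - \frac{929}{50}\right) + 529 = - \frac{121929}{50} + 529 = - \frac{95479}{50}$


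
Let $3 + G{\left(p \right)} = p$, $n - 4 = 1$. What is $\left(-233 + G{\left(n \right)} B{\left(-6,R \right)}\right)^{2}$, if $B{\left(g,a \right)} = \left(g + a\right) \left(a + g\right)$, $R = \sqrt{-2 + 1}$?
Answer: $25993 + 7824 i \approx 25993.0 + 7824.0 i$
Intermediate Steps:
$n = 5$ ($n = 4 + 1 = 5$)
$G{\left(p \right)} = -3 + p$
$R = i$ ($R = \sqrt{-1} = i \approx 1.0 i$)
$B{\left(g,a \right)} = \left(a + g\right)^{2}$ ($B{\left(g,a \right)} = \left(a + g\right) \left(a + g\right) = \left(a + g\right)^{2}$)
$\left(-233 + G{\left(n \right)} B{\left(-6,R \right)}\right)^{2} = \left(-233 + \left(-3 + 5\right) \left(i - 6\right)^{2}\right)^{2} = \left(-233 + 2 \left(-6 + i\right)^{2}\right)^{2}$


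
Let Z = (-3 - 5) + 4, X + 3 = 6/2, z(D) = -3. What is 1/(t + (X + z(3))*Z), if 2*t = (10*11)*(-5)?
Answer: -1/263 ≈ -0.0038023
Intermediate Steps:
t = -275 (t = ((10*11)*(-5))/2 = (110*(-5))/2 = (1/2)*(-550) = -275)
X = 0 (X = -3 + 6/2 = -3 + 6*(1/2) = -3 + 3 = 0)
Z = -4 (Z = -8 + 4 = -4)
1/(t + (X + z(3))*Z) = 1/(-275 + (0 - 3)*(-4)) = 1/(-275 - 3*(-4)) = 1/(-275 + 12) = 1/(-263) = -1/263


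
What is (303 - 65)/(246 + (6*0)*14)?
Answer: 119/123 ≈ 0.96748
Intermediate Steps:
(303 - 65)/(246 + (6*0)*14) = 238/(246 + 0*14) = 238/(246 + 0) = 238/246 = 238*(1/246) = 119/123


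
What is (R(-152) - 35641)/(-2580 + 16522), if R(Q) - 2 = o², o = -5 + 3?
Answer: -35635/13942 ≈ -2.5559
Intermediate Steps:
o = -2
R(Q) = 6 (R(Q) = 2 + (-2)² = 2 + 4 = 6)
(R(-152) - 35641)/(-2580 + 16522) = (6 - 35641)/(-2580 + 16522) = -35635/13942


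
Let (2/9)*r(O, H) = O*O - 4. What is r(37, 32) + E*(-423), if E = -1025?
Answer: 879435/2 ≈ 4.3972e+5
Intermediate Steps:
r(O, H) = -18 + 9*O**2/2 (r(O, H) = 9*(O*O - 4)/2 = 9*(O**2 - 4)/2 = 9*(-4 + O**2)/2 = -18 + 9*O**2/2)
r(37, 32) + E*(-423) = (-18 + (9/2)*37**2) - 1025*(-423) = (-18 + (9/2)*1369) + 433575 = (-18 + 12321/2) + 433575 = 12285/2 + 433575 = 879435/2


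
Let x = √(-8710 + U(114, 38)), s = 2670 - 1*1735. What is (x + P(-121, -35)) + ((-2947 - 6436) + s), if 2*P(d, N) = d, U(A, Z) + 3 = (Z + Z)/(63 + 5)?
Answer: -17017/2 + I*√2517734/17 ≈ -8508.5 + 93.338*I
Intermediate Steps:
U(A, Z) = -3 + Z/34 (U(A, Z) = -3 + (Z + Z)/(63 + 5) = -3 + (2*Z)/68 = -3 + (2*Z)*(1/68) = -3 + Z/34)
P(d, N) = d/2
s = 935 (s = 2670 - 1735 = 935)
x = I*√2517734/17 (x = √(-8710 + (-3 + (1/34)*38)) = √(-8710 + (-3 + 19/17)) = √(-8710 - 32/17) = √(-148102/17) = I*√2517734/17 ≈ 93.337*I)
(x + P(-121, -35)) + ((-2947 - 6436) + s) = (I*√2517734/17 + (½)*(-121)) + ((-2947 - 6436) + 935) = (I*√2517734/17 - 121/2) + (-9383 + 935) = (-121/2 + I*√2517734/17) - 8448 = -17017/2 + I*√2517734/17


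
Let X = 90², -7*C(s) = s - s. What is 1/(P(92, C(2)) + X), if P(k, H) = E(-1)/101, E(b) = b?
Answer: 101/818099 ≈ 0.00012346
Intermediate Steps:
C(s) = 0 (C(s) = -(s - s)/7 = -⅐*0 = 0)
X = 8100
P(k, H) = -1/101
1/(P(92, C(2)) + X) = 1/(-1/101 + 8100) = 1/(818099/101) = 101/818099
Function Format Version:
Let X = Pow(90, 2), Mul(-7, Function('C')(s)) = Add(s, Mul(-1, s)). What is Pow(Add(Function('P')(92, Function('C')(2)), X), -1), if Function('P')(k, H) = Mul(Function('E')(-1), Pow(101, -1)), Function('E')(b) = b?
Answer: Rational(101, 818099) ≈ 0.00012346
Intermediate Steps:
Function('C')(s) = 0 (Function('C')(s) = Mul(Rational(-1, 7), Add(s, Mul(-1, s))) = Mul(Rational(-1, 7), 0) = 0)
X = 8100
Function('P')(k, H) = Rational(-1, 101) (Function('P')(k, H) = Mul(-1, Pow(101, -1)) = Mul(-1, Rational(1, 101)) = Rational(-1, 101))
Pow(Add(Function('P')(92, Function('C')(2)), X), -1) = Pow(Add(Rational(-1, 101), 8100), -1) = Pow(Rational(818099, 101), -1) = Rational(101, 818099)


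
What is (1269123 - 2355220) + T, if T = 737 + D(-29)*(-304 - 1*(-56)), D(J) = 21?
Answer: -1090568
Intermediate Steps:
T = -4471 (T = 737 + 21*(-304 - 1*(-56)) = 737 + 21*(-304 + 56) = 737 + 21*(-248) = 737 - 5208 = -4471)
(1269123 - 2355220) + T = (1269123 - 2355220) - 4471 = -1086097 - 4471 = -1090568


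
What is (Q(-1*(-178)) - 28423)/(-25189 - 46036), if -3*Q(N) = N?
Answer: 85447/213675 ≈ 0.39989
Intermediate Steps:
Q(N) = -N/3
(Q(-1*(-178)) - 28423)/(-25189 - 46036) = (-(-1)*(-178)/3 - 28423)/(-25189 - 46036) = (-1/3*178 - 28423)/(-71225) = (-178/3 - 28423)*(-1/71225) = -85447/3*(-1/71225) = 85447/213675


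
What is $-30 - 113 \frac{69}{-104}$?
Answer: $\frac{4677}{104} \approx 44.971$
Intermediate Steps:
$-30 - 113 \frac{69}{-104} = -30 - 113 \cdot 69 \left(- \frac{1}{104}\right) = -30 - - \frac{7797}{104} = -30 + \frac{7797}{104} = \frac{4677}{104}$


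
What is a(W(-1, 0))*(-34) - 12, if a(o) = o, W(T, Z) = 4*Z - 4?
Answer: 124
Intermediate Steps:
W(T, Z) = -4 + 4*Z
a(W(-1, 0))*(-34) - 12 = (-4 + 4*0)*(-34) - 12 = (-4 + 0)*(-34) - 12 = -4*(-34) - 12 = 136 - 12 = 124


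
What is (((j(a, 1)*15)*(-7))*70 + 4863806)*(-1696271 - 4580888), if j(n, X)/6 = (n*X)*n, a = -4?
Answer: -26101720216754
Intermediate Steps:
j(n, X) = 6*X*n**2 (j(n, X) = 6*((n*X)*n) = 6*((X*n)*n) = 6*(X*n**2) = 6*X*n**2)
(((j(a, 1)*15)*(-7))*70 + 4863806)*(-1696271 - 4580888) = ((((6*1*(-4)**2)*15)*(-7))*70 + 4863806)*(-1696271 - 4580888) = ((((6*1*16)*15)*(-7))*70 + 4863806)*(-6277159) = (((96*15)*(-7))*70 + 4863806)*(-6277159) = ((1440*(-7))*70 + 4863806)*(-6277159) = (-10080*70 + 4863806)*(-6277159) = (-705600 + 4863806)*(-6277159) = 4158206*(-6277159) = -26101720216754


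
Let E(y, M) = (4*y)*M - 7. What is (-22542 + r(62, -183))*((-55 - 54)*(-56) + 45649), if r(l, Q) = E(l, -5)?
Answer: -1231152117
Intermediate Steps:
E(y, M) = -7 + 4*M*y (E(y, M) = 4*M*y - 7 = -7 + 4*M*y)
r(l, Q) = -7 - 20*l (r(l, Q) = -7 + 4*(-5)*l = -7 - 20*l)
(-22542 + r(62, -183))*((-55 - 54)*(-56) + 45649) = (-22542 + (-7 - 20*62))*((-55 - 54)*(-56) + 45649) = (-22542 + (-7 - 1240))*(-109*(-56) + 45649) = (-22542 - 1247)*(6104 + 45649) = -23789*51753 = -1231152117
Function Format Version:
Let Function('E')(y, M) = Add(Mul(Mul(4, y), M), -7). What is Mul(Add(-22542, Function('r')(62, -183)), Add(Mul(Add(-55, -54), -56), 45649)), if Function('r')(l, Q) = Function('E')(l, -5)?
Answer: -1231152117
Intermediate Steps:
Function('E')(y, M) = Add(-7, Mul(4, M, y)) (Function('E')(y, M) = Add(Mul(4, M, y), -7) = Add(-7, Mul(4, M, y)))
Function('r')(l, Q) = Add(-7, Mul(-20, l)) (Function('r')(l, Q) = Add(-7, Mul(4, -5, l)) = Add(-7, Mul(-20, l)))
Mul(Add(-22542, Function('r')(62, -183)), Add(Mul(Add(-55, -54), -56), 45649)) = Mul(Add(-22542, Add(-7, Mul(-20, 62))), Add(Mul(Add(-55, -54), -56), 45649)) = Mul(Add(-22542, Add(-7, -1240)), Add(Mul(-109, -56), 45649)) = Mul(Add(-22542, -1247), Add(6104, 45649)) = Mul(-23789, 51753) = -1231152117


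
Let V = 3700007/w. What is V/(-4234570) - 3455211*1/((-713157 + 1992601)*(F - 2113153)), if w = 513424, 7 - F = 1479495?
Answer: -791275978064926729/832797360652795476446560 ≈ -9.5014e-7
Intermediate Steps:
F = -1479488 (F = 7 - 1*1479495 = 7 - 1479495 = -1479488)
V = 3700007/513424 ≈ 7.2065
V/(-4234570) - 3455211*1/((-713157 + 1992601)*(F - 2113153)) = (3700007/513424)/(-4234570) - 3455211*1/((-1479488 - 2113153)*(-713157 + 1992601)) = (3700007/513424)*(-1/4234570) - 3455211/(1279444*(-3592641)) = -3700007/2174129867680 - 3455211/(-4596582971604) = -3700007/2174129867680 - 3455211*(-1/4596582971604) = -3700007/2174129867680 + 1151737/1532194323868 = -791275978064926729/832797360652795476446560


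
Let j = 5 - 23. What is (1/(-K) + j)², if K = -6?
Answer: 11449/36 ≈ 318.03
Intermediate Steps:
j = -18
(1/(-K) + j)² = (1/(-1*(-6)) - 18)² = (1/6 - 18)² = (⅙ - 18)² = (-107/6)² = 11449/36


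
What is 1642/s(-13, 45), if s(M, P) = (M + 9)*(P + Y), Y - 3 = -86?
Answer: 821/76 ≈ 10.803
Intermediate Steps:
Y = -83 (Y = 3 - 86 = -83)
s(M, P) = (-83 + P)*(9 + M) (s(M, P) = (M + 9)*(P - 83) = (9 + M)*(-83 + P) = (-83 + P)*(9 + M))
1642/s(-13, 45) = 1642/(-747 - 83*(-13) + 9*45 - 13*45) = 1642/(-747 + 1079 + 405 - 585) = 1642/152 = 1642*(1/152) = 821/76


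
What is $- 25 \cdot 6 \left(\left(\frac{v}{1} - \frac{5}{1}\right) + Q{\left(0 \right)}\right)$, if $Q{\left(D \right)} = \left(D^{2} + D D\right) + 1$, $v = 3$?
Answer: $150$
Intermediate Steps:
$Q{\left(D \right)} = 1 + 2 D^{2}$ ($Q{\left(D \right)} = \left(D^{2} + D^{2}\right) + 1 = 2 D^{2} + 1 = 1 + 2 D^{2}$)
$- 25 \cdot 6 \left(\left(\frac{v}{1} - \frac{5}{1}\right) + Q{\left(0 \right)}\right) = - 25 \cdot 6 \left(\left(\frac{3}{1} - \frac{5}{1}\right) + \left(1 + 2 \cdot 0^{2}\right)\right) = - 25 \cdot 6 \left(\left(3 \cdot 1 - 5\right) + \left(1 + 2 \cdot 0\right)\right) = - 25 \cdot 6 \left(\left(3 - 5\right) + \left(1 + 0\right)\right) = - 25 \cdot 6 \left(-2 + 1\right) = - 25 \cdot 6 \left(-1\right) = \left(-25\right) \left(-6\right) = 150$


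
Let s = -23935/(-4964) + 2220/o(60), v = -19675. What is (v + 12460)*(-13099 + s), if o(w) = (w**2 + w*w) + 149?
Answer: 3446391306628335/36480436 ≈ 9.4472e+7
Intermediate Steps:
o(w) = 149 + 2*w**2 (o(w) = (w**2 + w**2) + 149 = 2*w**2 + 149 = 149 + 2*w**2)
s = 186918395/36480436 (s = -23935/(-4964) + 2220/(149 + 2*60**2) = -23935*(-1/4964) + 2220/(149 + 2*3600) = 23935/4964 + 2220/(149 + 7200) = 23935/4964 + 2220/7349 = 186918395/36480436 ≈ 5.1238)
(v + 12460)*(-13099 + s) = (-19675 + 12460)*(-13099 + 186918395/36480436) = -7215*(-477670312769/36480436) = 3446391306628335/36480436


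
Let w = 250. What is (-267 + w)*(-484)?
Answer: 8228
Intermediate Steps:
(-267 + w)*(-484) = (-267 + 250)*(-484) = -17*(-484) = 8228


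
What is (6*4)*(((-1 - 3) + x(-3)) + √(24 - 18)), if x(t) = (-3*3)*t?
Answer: 552 + 24*√6 ≈ 610.79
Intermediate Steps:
x(t) = -9*t
(6*4)*(((-1 - 3) + x(-3)) + √(24 - 18)) = (6*4)*(((-1 - 3) - 9*(-3)) + √(24 - 18)) = 24*((-4 + 27) + √6) = 24*(23 + √6) = 552 + 24*√6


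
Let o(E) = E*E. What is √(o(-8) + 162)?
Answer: √226 ≈ 15.033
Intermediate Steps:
o(E) = E²
√(o(-8) + 162) = √((-8)² + 162) = √(64 + 162) = √226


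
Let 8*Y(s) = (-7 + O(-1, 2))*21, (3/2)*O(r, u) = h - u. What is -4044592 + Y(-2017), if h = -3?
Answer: -32356953/8 ≈ -4.0446e+6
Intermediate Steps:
O(r, u) = -2 - 2*u/3 (O(r, u) = 2*(-3 - u)/3 = -2 - 2*u/3)
Y(s) = -217/8 (Y(s) = ((-7 + (-2 - 2/3*2))*21)/8 = ((-7 + (-2 - 4/3))*21)/8 = ((-7 - 10/3)*21)/8 = (-31/3*21)/8 = (1/8)*(-217) = -217/8)
-4044592 + Y(-2017) = -4044592 - 217/8 = -32356953/8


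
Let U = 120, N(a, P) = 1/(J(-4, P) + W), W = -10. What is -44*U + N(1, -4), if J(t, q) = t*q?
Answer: -31679/6 ≈ -5279.8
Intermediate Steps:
J(t, q) = q*t
N(a, P) = 1/(-10 - 4*P) (N(a, P) = 1/(P*(-4) - 10) = 1/(-4*P - 10) = 1/(-10 - 4*P))
-44*U + N(1, -4) = -44*120 + 1/(2*(-5 - 2*(-4))) = -5280 + 1/(2*(-5 + 8)) = -5280 + (1/2)/3 = -5280 + (1/2)*(1/3) = -5280 + 1/6 = -31679/6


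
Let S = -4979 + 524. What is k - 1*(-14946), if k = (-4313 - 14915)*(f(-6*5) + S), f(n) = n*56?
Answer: 117978726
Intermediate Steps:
f(n) = 56*n
S = -4455
k = 117963780 (k = (-4313 - 14915)*(56*(-6*5) - 4455) = -19228*(56*(-30) - 4455) = -19228*(-1680 - 4455) = -19228*(-6135) = 117963780)
k - 1*(-14946) = 117963780 - 1*(-14946) = 117963780 + 14946 = 117978726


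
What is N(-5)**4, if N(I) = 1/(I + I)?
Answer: 1/10000 ≈ 0.00010000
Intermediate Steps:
N(I) = 1/(2*I)
N(-5)**4 = ((1/2)/(-5))**4 = ((1/2)*(-1/5))**4 = (-1/10)**4 = 1/10000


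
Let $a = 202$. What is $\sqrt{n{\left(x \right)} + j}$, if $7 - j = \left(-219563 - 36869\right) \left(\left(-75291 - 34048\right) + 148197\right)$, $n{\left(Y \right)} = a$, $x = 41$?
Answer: $\sqrt{9964434865} \approx 99822.0$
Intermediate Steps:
$n{\left(Y \right)} = 202$
$j = 9964434663$ ($j = 7 - \left(-219563 - 36869\right) \left(\left(-75291 - 34048\right) + 148197\right) = 7 - - 256432 \left(-109339 + 148197\right) = 7 - \left(-256432\right) 38858 = 7 - -9964434656 = 7 + 9964434656 = 9964434663$)
$\sqrt{n{\left(x \right)} + j} = \sqrt{202 + 9964434663} = \sqrt{9964434865}$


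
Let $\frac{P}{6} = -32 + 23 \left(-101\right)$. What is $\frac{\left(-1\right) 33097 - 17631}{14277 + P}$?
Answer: $- \frac{50728}{147} \approx -345.09$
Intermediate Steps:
$P = -14130$ ($P = 6 \left(-32 + 23 \left(-101\right)\right) = 6 \left(-32 - 2323\right) = 6 \left(-2355\right) = -14130$)
$\frac{\left(-1\right) 33097 - 17631}{14277 + P} = \frac{\left(-1\right) 33097 - 17631}{14277 - 14130} = \frac{-33097 - 17631}{147} = \left(-50728\right) \frac{1}{147} = - \frac{50728}{147}$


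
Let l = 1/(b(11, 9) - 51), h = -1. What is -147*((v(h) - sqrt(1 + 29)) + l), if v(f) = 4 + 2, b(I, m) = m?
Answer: -1757/2 + 147*sqrt(30) ≈ -73.348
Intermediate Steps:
v(f) = 6
l = -1/42 (l = 1/(9 - 51) = 1/(-42) = -1/42 ≈ -0.023810)
-147*((v(h) - sqrt(1 + 29)) + l) = -147*((6 - sqrt(1 + 29)) - 1/42) = -147*((6 - sqrt(30)) - 1/42) = -147*(251/42 - sqrt(30)) = -1757/2 + 147*sqrt(30)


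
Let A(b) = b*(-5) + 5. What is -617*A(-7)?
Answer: -24680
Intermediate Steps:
A(b) = 5 - 5*b (A(b) = -5*b + 5 = 5 - 5*b)
-617*A(-7) = -617*(5 - 5*(-7)) = -617*(5 + 35) = -617*40 = -24680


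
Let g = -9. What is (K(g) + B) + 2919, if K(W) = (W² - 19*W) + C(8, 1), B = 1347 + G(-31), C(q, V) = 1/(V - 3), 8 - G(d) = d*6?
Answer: 9423/2 ≈ 4711.5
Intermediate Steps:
G(d) = 8 - 6*d (G(d) = 8 - d*6 = 8 - 6*d)
C(q, V) = 1/(-3 + V)
B = 1541 (B = 1347 + (8 - 6*(-31)) = 1347 + (8 + 186) = 1347 + 194 = 1541)
K(W) = -½ + W² - 19*W (K(W) = (W² - 19*W) + 1/(-3 + 1) = (W² - 19*W) + 1/(-2) = (W² - 19*W) - ½ = -½ + W² - 19*W)
(K(g) + B) + 2919 = ((-½ + (-9)² - 19*(-9)) + 1541) + 2919 = ((-½ + 81 + 171) + 1541) + 2919 = (503/2 + 1541) + 2919 = 3585/2 + 2919 = 9423/2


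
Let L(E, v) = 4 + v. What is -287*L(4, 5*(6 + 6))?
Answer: -18368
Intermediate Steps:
-287*L(4, 5*(6 + 6)) = -287*(4 + 5*(6 + 6)) = -287*(4 + 5*12) = -287*(4 + 60) = -287*64 = -18368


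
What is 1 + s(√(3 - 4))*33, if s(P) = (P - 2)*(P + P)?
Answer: -65 - 132*I ≈ -65.0 - 132.0*I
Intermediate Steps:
s(P) = 2*P*(-2 + P) (s(P) = (-2 + P)*(2*P) = 2*P*(-2 + P))
1 + s(√(3 - 4))*33 = 1 + (2*√(3 - 4)*(-2 + √(3 - 4)))*33 = 1 + (2*√(-1)*(-2 + √(-1)))*33 = 1 + (2*I*(-2 + I))*33 = 1 + 66*I*(-2 + I)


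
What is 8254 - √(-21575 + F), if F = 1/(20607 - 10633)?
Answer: 8254 - I*√2146295574726/9974 ≈ 8254.0 - 146.88*I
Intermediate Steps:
F = 1/9974 ≈ 0.00010026
8254 - √(-21575 + F) = 8254 - √(-21575 + 1/9974) = 8254 - √(-215189049/9974) = 8254 - I*√2146295574726/9974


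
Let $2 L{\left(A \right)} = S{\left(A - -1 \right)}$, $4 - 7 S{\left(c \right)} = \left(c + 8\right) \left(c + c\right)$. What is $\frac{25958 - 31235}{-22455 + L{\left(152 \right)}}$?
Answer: $\frac{36939}{181816} \approx 0.20317$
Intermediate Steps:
$S{\left(c \right)} = \frac{4}{7} - \frac{2 c \left(8 + c\right)}{7}$ ($S{\left(c \right)} = \frac{4}{7} - \frac{\left(c + 8\right) \left(c + c\right)}{7} = \frac{4}{7} - \frac{\left(8 + c\right) 2 c}{7} = \frac{4}{7} - \frac{2 c \left(8 + c\right)}{7}$)
$L{\left(A \right)} = - \frac{6}{7} - \frac{8 A}{7} - \frac{\left(1 + A\right)^{2}}{7}$ ($L{\left(A \right)} = \frac{\frac{4}{7} - \frac{16 \left(A - -1\right)}{7} - \frac{2 \left(A - -1\right)^{2}}{7}}{2} = \frac{\frac{4}{7} - \frac{16 \left(A + 1\right)}{7} - \frac{2 \left(A + 1\right)^{2}}{7}}{2} = \frac{\frac{4}{7} - \frac{16 \left(1 + A\right)}{7} - \frac{2 \left(1 + A\right)^{2}}{7}}{2} = \frac{\frac{4}{7} - \left(\frac{16}{7} + \frac{16 A}{7}\right) - \frac{2 \left(1 + A\right)^{2}}{7}}{2} = \frac{- \frac{12}{7} - \frac{16 A}{7} - \frac{2 \left(1 + A\right)^{2}}{7}}{2} = - \frac{6}{7} - \frac{8 A}{7} - \frac{\left(1 + A\right)^{2}}{7}$)
$\frac{25958 - 31235}{-22455 + L{\left(152 \right)}} = \frac{25958 - 31235}{-22455 - \left(\frac{1527}{7} + \frac{23104}{7}\right)} = - \frac{5277}{-22455 - \frac{24631}{7}} = - \frac{5277}{- \frac{181816}{7}} = \left(-5277\right) \left(- \frac{7}{181816}\right) = \frac{36939}{181816}$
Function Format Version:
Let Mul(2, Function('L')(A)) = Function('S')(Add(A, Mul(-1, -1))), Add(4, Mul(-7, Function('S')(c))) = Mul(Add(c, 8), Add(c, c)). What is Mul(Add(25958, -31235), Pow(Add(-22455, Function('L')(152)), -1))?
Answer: Rational(36939, 181816) ≈ 0.20317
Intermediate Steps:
Function('S')(c) = Add(Rational(4, 7), Mul(Rational(-2, 7), c, Add(8, c))) (Function('S')(c) = Add(Rational(4, 7), Mul(Rational(-1, 7), Mul(Add(c, 8), Add(c, c)))) = Add(Rational(4, 7), Mul(Rational(-1, 7), Mul(Add(8, c), Mul(2, c)))) = Add(Rational(4, 7), Mul(Rational(-1, 7), Mul(2, c, Add(8, c)))) = Add(Rational(4, 7), Mul(Rational(-2, 7), c, Add(8, c))))
Function('L')(A) = Add(Rational(-6, 7), Mul(Rational(-8, 7), A), Mul(Rational(-1, 7), Pow(Add(1, A), 2))) (Function('L')(A) = Mul(Rational(1, 2), Add(Rational(4, 7), Mul(Rational(-16, 7), Add(A, Mul(-1, -1))), Mul(Rational(-2, 7), Pow(Add(A, Mul(-1, -1)), 2)))) = Mul(Rational(1, 2), Add(Rational(4, 7), Mul(Rational(-16, 7), Add(A, 1)), Mul(Rational(-2, 7), Pow(Add(A, 1), 2)))) = Mul(Rational(1, 2), Add(Rational(4, 7), Mul(Rational(-16, 7), Add(1, A)), Mul(Rational(-2, 7), Pow(Add(1, A), 2)))) = Mul(Rational(1, 2), Add(Rational(4, 7), Add(Rational(-16, 7), Mul(Rational(-16, 7), A)), Mul(Rational(-2, 7), Pow(Add(1, A), 2)))) = Mul(Rational(1, 2), Add(Rational(-12, 7), Mul(Rational(-16, 7), A), Mul(Rational(-2, 7), Pow(Add(1, A), 2)))) = Add(Rational(-6, 7), Mul(Rational(-8, 7), A), Mul(Rational(-1, 7), Pow(Add(1, A), 2))))
Mul(Add(25958, -31235), Pow(Add(-22455, Function('L')(152)), -1)) = Mul(Add(25958, -31235), Pow(Add(-22455, Add(-1, Mul(Rational(-10, 7), 152), Mul(Rational(-1, 7), Pow(152, 2)))), -1)) = Mul(-5277, Pow(Add(-22455, Add(-1, Rational(-1520, 7), Mul(Rational(-1, 7), 23104))), -1)) = Mul(-5277, Pow(Add(-22455, Add(-1, Rational(-1520, 7), Rational(-23104, 7))), -1)) = Mul(-5277, Pow(Add(-22455, Rational(-24631, 7)), -1)) = Mul(-5277, Pow(Rational(-181816, 7), -1)) = Mul(-5277, Rational(-7, 181816)) = Rational(36939, 181816)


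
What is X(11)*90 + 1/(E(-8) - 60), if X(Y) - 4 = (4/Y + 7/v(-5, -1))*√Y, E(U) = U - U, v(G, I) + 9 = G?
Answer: 21599/60 - 135*√11/11 ≈ 319.28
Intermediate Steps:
v(G, I) = -9 + G
E(U) = 0
X(Y) = 4 + √Y*(-½ + 4/Y) (X(Y) = 4 + (4/Y + 7/(-9 - 5))*√Y = 4 + (4/Y + 7/(-14))*√Y = 4 + (4/Y + 7*(-1/14))*√Y = 4 + (4/Y - ½)*√Y = 4 + (-½ + 4/Y)*√Y = 4 + √Y*(-½ + 4/Y))
X(11)*90 + 1/(E(-8) - 60) = (4 + 4/√11 - √11/2)*90 + 1/(0 - 60) = (4 + 4*(√11/11) - √11/2)*90 + 1/(-60) = (4 + 4*√11/11 - √11/2)*90 - 1/60 = (4 - 3*√11/22)*90 - 1/60 = (360 - 135*√11/11) - 1/60 = 21599/60 - 135*√11/11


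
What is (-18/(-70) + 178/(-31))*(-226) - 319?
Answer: 998811/1085 ≈ 920.56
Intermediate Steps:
(-18/(-70) + 178/(-31))*(-226) - 319 = (-18*(-1/70) + 178*(-1/31))*(-226) - 319 = (9/35 - 178/31)*(-226) - 319 = -5951/1085*(-226) - 319 = 1344926/1085 - 319 = 998811/1085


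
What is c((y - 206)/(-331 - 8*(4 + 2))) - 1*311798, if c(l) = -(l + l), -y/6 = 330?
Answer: -118175814/379 ≈ -3.1181e+5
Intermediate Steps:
y = -1980 (y = -6*330 = -1980)
c(l) = -2*l
c((y - 206)/(-331 - 8*(4 + 2))) - 1*311798 = -2*(-1980 - 206)/(-331 - 8*(4 + 2)) - 1*311798 = -(-4372)/(-331 - 8*6) - 311798 = -(-4372)/(-331 - 48) - 311798 = -(-4372)/(-379) - 311798 = -(-4372)*(-1)/379 - 311798 = -2*2186/379 - 311798 = -4372/379 - 311798 = -118175814/379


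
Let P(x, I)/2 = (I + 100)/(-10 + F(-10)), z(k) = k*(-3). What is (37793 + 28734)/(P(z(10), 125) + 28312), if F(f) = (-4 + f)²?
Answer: 2062337/877747 ≈ 2.3496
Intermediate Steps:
z(k) = -3*k
P(x, I) = 100/93 + I/93 (P(x, I) = 2*((I + 100)/(-10 + (-4 - 10)²)) = 2*((100 + I)/(-10 + (-14)²)) = 2*((100 + I)/(-10 + 196)) = 2*((100 + I)/186) = 2*((100 + I)*(1/186)) = 2*(50/93 + I/186) = 100/93 + I/93)
(37793 + 28734)/(P(z(10), 125) + 28312) = (37793 + 28734)/((100/93 + (1/93)*125) + 28312) = 66527/((100/93 + 125/93) + 28312) = 66527/(75/31 + 28312) = 66527/(877747/31) = 66527*(31/877747) = 2062337/877747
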